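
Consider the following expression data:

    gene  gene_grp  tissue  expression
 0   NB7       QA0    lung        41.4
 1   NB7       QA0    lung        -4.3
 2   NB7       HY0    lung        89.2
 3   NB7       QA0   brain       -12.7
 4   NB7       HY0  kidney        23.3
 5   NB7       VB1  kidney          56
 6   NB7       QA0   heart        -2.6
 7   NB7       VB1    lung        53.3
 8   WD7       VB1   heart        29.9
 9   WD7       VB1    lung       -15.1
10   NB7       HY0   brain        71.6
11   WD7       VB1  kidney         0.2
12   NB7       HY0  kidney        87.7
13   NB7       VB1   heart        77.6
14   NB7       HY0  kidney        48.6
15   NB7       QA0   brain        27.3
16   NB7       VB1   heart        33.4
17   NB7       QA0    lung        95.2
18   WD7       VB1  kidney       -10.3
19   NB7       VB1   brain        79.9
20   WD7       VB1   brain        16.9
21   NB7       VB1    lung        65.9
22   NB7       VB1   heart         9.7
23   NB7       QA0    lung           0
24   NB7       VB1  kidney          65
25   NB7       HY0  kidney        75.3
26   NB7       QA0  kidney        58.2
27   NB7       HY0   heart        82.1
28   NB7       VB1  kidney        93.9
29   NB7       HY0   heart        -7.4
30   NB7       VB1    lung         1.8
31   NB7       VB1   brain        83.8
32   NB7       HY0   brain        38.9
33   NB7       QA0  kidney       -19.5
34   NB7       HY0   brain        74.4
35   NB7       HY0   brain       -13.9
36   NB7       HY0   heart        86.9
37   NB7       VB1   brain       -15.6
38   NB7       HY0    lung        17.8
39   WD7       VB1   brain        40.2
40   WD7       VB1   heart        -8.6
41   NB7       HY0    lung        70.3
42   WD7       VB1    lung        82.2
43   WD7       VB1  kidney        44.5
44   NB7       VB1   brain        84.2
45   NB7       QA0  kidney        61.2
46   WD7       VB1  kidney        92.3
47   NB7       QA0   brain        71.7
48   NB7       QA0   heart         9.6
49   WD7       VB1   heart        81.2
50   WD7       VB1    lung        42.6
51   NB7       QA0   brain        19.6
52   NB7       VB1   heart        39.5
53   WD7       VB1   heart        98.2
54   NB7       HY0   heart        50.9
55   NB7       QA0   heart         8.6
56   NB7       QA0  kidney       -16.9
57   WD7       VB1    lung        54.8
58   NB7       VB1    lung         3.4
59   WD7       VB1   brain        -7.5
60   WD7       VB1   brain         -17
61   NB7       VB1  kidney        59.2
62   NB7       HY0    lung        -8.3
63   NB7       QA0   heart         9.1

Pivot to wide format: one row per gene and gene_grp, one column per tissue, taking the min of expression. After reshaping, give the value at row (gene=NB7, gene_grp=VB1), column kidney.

56

Rows with gene=NB7, gene_grp=VB1 and tissue=kidney: expression values are 56, 65, 93.9, 59.2.
min(56, 65, 93.9, 59.2) = 56.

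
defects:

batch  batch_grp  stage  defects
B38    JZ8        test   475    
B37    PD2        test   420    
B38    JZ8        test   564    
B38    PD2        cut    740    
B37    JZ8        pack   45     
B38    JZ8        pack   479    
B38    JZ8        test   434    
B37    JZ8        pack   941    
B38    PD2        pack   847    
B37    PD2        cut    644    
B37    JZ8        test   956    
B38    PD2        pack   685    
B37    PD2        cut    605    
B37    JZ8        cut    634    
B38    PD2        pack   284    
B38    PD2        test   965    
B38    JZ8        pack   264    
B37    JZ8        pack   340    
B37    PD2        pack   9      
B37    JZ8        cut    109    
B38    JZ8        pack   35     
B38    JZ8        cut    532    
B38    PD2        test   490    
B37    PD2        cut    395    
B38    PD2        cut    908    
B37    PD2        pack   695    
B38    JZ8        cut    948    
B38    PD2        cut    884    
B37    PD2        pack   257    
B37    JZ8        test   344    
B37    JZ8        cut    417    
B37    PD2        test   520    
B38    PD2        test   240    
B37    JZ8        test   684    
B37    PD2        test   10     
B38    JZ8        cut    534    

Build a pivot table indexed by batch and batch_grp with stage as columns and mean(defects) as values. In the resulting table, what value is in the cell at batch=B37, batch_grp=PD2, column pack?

Rows with batch=B37, batch_grp=PD2 and stage=pack: defects values are 9, 695, 257.
(9 + 695 + 257) / 3 = 320.33.

320.33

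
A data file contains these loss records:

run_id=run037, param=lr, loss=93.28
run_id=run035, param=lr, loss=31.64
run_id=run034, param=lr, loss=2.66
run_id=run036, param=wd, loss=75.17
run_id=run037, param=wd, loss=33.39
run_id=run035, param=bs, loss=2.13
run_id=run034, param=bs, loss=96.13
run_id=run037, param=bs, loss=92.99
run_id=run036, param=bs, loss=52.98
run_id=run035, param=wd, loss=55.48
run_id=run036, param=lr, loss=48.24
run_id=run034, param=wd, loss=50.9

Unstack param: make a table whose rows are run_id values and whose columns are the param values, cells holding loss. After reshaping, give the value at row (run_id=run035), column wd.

Wide layout: rows indexed by run_id, columns are the 3 distinct param values (lr, wd, bs).
Cell (run_id=run035, param=wd) draws from the long row where run_id=run035 and param=wd, which has loss=55.48.

55.48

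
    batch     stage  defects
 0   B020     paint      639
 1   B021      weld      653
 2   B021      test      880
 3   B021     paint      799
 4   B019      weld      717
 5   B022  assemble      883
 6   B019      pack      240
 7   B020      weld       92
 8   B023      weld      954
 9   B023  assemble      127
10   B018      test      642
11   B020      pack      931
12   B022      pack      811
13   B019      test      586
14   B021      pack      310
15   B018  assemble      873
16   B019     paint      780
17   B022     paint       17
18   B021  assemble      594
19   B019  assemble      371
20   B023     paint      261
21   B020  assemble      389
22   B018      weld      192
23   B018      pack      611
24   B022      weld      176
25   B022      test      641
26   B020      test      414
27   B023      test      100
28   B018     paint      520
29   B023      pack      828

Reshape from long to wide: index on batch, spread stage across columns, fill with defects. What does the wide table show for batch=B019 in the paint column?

Wide layout: rows indexed by batch, columns are the 5 distinct stage values (paint, weld, test, assemble, pack).
Cell (batch=B019, stage=paint) draws from the long row where batch=B019 and stage=paint, which has defects=780.

780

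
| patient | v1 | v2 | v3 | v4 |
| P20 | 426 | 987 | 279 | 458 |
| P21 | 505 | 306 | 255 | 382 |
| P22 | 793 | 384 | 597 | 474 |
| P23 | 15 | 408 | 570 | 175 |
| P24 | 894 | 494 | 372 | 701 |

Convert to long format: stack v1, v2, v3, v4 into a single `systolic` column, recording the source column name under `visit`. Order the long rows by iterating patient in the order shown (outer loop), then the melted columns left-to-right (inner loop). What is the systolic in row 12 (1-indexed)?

474

20 rows total (5 × 4). Row 12: index ⌊(12-1)/4⌋ = 2 into patient → P22; (12-1) mod 4 = 3 into the melted columns → v4.
So row 12 is (P22, v4, 474); systolic = 474.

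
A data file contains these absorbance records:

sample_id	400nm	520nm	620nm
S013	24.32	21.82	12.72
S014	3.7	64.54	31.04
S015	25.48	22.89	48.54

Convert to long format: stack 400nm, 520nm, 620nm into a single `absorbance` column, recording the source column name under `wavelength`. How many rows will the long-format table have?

3 sample_id values × 3 melted columns = 9 rows.

9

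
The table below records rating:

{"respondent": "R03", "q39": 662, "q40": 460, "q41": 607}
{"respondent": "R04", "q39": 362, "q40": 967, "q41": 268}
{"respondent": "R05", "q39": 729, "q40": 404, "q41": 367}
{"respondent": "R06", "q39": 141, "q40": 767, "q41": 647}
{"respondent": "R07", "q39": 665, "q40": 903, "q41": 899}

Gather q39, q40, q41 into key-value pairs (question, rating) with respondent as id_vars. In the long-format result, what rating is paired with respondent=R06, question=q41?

647

Unpivoting turns each (respondent, wide-column) pair into one long row.
The wide cell at row R06, column q41 holds 647, so the long row (R06, q41) has rating=647.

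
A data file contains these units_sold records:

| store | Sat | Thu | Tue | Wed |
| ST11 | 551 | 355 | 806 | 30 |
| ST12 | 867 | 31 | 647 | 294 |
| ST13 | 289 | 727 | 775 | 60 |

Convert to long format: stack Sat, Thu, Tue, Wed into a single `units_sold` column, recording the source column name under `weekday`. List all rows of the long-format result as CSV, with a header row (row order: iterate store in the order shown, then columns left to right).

Each (store, column) pair becomes one row: 3 × 4 = 12 rows.
For example, (ST11, Sat) → units_sold=551.

store,weekday,units_sold
ST11,Sat,551
ST11,Thu,355
ST11,Tue,806
ST11,Wed,30
ST12,Sat,867
ST12,Thu,31
ST12,Tue,647
ST12,Wed,294
ST13,Sat,289
ST13,Thu,727
ST13,Tue,775
ST13,Wed,60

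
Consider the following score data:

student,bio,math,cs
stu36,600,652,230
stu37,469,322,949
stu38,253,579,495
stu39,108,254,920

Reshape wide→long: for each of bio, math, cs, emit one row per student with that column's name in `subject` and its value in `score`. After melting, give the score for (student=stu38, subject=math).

579

Unpivoting turns each (student, wide-column) pair into one long row.
The wide cell at row stu38, column math holds 579, so the long row (stu38, math) has score=579.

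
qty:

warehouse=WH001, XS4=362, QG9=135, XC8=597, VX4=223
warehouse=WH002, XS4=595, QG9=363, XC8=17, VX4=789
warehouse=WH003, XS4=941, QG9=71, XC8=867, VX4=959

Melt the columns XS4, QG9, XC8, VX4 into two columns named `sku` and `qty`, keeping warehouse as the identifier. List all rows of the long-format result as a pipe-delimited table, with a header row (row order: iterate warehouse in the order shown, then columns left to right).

| warehouse | sku | qty |
| WH001 | XS4 | 362 |
| WH001 | QG9 | 135 |
| WH001 | XC8 | 597 |
| WH001 | VX4 | 223 |
| WH002 | XS4 | 595 |
| WH002 | QG9 | 363 |
| WH002 | XC8 | 17 |
| WH002 | VX4 | 789 |
| WH003 | XS4 | 941 |
| WH003 | QG9 | 71 |
| WH003 | XC8 | 867 |
| WH003 | VX4 | 959 |

Each (warehouse, column) pair becomes one row: 3 × 4 = 12 rows.
For example, (WH001, XS4) → qty=362.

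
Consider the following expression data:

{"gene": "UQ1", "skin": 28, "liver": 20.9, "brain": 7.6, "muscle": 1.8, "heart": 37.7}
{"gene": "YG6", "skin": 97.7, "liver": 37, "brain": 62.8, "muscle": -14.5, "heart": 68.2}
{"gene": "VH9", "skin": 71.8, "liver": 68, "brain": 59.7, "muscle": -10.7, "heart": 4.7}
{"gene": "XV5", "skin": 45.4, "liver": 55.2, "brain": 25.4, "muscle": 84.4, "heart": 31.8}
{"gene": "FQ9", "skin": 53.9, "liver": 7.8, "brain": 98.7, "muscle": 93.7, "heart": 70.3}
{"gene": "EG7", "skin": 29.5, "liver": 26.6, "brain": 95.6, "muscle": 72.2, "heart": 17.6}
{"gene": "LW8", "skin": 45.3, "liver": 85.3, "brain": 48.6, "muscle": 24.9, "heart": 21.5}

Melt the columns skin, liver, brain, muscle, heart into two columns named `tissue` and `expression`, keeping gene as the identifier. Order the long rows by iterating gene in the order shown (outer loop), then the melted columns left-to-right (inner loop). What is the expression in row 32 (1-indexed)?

35 rows total (7 × 5). Row 32: index ⌊(32-1)/5⌋ = 6 into gene → LW8; (32-1) mod 5 = 1 into the melted columns → liver.
So row 32 is (LW8, liver, 85.3); expression = 85.3.

85.3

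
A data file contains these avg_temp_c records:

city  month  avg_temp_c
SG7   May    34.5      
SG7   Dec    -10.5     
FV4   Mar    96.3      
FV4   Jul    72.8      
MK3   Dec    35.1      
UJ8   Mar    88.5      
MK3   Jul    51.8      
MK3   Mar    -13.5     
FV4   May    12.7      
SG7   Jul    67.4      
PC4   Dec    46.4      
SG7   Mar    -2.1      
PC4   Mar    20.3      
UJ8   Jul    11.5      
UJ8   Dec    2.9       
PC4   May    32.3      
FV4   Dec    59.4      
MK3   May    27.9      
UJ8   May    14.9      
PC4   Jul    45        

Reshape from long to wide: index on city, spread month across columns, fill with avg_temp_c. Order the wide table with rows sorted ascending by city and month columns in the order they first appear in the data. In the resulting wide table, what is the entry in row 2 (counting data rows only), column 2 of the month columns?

35.1

With rows sorted ascending by city, row 2 is city=MK3. month columns in first-appearance order: May, Dec, Mar, Jul; column 2 is Dec.
Long rows with city=MK3, month=Dec: avg_temp_c = 35.1.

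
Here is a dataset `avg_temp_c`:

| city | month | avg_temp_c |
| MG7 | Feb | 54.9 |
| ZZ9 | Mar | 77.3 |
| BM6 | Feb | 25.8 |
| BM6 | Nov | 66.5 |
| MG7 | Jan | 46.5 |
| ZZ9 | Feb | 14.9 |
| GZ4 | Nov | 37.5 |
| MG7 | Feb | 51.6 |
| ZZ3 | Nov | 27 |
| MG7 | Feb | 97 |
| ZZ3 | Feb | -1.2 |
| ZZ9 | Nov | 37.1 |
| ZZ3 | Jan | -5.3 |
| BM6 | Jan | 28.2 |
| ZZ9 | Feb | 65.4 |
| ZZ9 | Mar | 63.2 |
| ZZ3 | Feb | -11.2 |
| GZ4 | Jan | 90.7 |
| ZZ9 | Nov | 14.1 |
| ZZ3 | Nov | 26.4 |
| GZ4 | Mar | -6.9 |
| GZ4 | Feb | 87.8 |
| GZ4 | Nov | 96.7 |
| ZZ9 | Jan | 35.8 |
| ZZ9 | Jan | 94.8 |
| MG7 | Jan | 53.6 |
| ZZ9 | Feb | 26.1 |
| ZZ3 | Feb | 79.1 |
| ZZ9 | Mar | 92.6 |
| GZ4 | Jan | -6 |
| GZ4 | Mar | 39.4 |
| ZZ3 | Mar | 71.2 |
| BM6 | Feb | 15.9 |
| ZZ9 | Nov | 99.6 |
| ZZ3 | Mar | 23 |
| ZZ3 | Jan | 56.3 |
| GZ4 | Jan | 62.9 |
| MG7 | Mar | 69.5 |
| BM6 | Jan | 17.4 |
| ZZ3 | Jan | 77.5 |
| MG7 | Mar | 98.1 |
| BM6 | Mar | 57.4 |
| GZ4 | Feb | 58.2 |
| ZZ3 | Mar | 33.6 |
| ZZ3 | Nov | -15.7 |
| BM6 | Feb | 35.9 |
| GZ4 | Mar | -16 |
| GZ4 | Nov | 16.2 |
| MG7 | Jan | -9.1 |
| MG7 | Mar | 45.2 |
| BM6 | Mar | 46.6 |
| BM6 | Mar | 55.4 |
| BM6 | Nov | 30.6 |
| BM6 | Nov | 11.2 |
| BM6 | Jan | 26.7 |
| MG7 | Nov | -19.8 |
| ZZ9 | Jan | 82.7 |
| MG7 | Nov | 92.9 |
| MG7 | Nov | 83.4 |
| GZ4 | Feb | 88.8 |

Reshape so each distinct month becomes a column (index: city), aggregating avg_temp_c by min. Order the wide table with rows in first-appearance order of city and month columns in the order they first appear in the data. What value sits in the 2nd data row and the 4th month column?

35.8

With rows in first-appearance order of city, row 2 is city=ZZ9. month columns in first-appearance order: Feb, Mar, Nov, Jan; column 4 is Jan.
Long rows with city=ZZ9, month=Jan: min(35.8, 94.8, 82.7) = 35.8.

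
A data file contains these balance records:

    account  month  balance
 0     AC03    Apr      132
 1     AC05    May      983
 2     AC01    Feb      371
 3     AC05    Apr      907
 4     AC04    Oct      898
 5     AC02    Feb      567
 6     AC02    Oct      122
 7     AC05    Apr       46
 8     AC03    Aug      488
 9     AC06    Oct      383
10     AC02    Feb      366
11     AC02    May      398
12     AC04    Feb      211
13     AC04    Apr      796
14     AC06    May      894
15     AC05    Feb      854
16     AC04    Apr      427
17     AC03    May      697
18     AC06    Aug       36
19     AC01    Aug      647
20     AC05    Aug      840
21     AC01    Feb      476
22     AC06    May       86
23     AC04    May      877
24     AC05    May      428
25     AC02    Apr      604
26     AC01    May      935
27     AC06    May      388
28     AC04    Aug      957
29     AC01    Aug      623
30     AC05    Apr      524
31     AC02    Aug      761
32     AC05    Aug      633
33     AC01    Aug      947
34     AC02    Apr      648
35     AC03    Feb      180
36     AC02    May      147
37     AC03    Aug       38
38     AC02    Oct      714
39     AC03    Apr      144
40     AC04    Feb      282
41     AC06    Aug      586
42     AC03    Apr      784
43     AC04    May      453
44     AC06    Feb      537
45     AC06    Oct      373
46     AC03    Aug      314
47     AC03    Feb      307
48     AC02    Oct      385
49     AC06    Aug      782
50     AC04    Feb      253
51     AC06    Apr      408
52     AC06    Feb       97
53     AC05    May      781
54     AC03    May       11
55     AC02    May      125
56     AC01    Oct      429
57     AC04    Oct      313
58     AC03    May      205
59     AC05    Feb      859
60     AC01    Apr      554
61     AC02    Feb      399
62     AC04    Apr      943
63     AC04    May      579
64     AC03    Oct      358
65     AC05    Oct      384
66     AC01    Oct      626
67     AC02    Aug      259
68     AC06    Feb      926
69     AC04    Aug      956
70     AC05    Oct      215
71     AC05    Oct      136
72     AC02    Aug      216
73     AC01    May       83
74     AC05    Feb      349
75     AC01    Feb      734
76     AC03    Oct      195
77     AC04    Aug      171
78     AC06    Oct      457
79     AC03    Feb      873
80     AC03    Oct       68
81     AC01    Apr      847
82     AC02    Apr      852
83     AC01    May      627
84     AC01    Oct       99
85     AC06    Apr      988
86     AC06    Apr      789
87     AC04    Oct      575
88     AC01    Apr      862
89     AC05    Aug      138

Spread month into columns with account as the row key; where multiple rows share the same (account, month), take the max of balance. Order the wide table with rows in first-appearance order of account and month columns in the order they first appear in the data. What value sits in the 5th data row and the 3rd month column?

With rows in first-appearance order of account, row 5 is account=AC02. month columns in first-appearance order: Apr, May, Feb, Oct, Aug; column 3 is Feb.
Long rows with account=AC02, month=Feb: max(567, 366, 399) = 567.

567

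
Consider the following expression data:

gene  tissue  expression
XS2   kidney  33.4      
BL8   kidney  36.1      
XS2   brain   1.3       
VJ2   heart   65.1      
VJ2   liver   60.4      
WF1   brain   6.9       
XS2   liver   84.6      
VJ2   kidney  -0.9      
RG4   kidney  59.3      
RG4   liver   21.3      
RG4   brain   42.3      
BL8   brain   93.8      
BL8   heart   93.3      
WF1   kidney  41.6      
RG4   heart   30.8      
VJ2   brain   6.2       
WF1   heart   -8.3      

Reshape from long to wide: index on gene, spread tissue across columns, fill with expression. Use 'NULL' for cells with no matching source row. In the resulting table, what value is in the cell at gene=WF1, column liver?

NULL

No long-format row has gene=WF1 and tissue=liver, so the cell is NULL.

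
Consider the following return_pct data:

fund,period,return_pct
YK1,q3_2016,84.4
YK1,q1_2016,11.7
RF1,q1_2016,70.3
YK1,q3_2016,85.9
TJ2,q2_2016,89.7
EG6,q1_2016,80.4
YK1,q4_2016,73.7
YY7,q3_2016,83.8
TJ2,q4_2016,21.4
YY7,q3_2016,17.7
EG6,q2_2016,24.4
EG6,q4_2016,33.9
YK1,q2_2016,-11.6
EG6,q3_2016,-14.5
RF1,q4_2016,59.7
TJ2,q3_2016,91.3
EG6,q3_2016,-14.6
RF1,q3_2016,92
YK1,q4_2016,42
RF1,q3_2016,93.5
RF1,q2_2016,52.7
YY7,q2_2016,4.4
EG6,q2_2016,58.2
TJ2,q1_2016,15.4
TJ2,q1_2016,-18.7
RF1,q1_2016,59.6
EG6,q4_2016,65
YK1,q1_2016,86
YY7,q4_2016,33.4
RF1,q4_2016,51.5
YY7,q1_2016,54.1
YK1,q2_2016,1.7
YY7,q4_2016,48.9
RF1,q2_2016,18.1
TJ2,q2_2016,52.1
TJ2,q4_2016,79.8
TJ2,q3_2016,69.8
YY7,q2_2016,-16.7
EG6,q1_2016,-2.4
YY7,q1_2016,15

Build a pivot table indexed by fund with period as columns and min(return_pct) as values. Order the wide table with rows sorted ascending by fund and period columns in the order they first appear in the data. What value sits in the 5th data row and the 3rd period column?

-16.7

With rows sorted ascending by fund, row 5 is fund=YY7. period columns in first-appearance order: q3_2016, q1_2016, q2_2016, q4_2016; column 3 is q2_2016.
Long rows with fund=YY7, period=q2_2016: min(4.4, -16.7) = -16.7.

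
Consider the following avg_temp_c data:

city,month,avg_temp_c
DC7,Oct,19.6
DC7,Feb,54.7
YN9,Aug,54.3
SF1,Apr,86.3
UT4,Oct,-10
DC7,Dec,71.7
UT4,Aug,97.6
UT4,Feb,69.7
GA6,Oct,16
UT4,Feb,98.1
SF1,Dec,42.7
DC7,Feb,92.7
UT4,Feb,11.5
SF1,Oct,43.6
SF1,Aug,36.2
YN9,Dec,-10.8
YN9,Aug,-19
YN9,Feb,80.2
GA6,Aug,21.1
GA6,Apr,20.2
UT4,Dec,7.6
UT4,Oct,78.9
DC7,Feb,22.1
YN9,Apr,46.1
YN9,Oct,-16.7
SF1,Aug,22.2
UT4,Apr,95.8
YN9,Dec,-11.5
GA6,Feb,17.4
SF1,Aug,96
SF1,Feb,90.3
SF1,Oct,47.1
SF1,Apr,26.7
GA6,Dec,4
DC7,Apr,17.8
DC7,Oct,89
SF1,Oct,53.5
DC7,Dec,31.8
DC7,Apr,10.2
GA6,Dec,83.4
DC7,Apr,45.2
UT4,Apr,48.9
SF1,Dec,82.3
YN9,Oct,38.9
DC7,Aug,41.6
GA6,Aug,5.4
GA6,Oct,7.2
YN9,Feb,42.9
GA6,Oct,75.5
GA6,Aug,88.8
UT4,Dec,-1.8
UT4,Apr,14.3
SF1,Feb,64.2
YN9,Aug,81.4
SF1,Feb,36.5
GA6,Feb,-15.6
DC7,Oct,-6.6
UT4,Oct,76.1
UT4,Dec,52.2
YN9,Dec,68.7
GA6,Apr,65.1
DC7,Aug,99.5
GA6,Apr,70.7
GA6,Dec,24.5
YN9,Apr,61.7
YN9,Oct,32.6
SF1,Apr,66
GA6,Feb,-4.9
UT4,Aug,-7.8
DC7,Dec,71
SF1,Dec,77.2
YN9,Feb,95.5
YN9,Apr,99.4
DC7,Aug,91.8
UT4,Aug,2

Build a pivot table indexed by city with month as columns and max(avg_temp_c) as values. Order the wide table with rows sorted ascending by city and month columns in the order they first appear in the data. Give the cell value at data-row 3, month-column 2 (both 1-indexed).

90.3

With rows sorted ascending by city, row 3 is city=SF1. month columns in first-appearance order: Oct, Feb, Aug, Apr, Dec; column 2 is Feb.
Long rows with city=SF1, month=Feb: max(90.3, 64.2, 36.5) = 90.3.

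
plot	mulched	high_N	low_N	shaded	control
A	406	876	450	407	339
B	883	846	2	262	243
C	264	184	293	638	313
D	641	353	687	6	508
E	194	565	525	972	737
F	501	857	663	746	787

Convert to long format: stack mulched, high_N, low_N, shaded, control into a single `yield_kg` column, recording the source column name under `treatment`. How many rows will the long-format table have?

6 plot values × 5 melted columns = 30 rows.

30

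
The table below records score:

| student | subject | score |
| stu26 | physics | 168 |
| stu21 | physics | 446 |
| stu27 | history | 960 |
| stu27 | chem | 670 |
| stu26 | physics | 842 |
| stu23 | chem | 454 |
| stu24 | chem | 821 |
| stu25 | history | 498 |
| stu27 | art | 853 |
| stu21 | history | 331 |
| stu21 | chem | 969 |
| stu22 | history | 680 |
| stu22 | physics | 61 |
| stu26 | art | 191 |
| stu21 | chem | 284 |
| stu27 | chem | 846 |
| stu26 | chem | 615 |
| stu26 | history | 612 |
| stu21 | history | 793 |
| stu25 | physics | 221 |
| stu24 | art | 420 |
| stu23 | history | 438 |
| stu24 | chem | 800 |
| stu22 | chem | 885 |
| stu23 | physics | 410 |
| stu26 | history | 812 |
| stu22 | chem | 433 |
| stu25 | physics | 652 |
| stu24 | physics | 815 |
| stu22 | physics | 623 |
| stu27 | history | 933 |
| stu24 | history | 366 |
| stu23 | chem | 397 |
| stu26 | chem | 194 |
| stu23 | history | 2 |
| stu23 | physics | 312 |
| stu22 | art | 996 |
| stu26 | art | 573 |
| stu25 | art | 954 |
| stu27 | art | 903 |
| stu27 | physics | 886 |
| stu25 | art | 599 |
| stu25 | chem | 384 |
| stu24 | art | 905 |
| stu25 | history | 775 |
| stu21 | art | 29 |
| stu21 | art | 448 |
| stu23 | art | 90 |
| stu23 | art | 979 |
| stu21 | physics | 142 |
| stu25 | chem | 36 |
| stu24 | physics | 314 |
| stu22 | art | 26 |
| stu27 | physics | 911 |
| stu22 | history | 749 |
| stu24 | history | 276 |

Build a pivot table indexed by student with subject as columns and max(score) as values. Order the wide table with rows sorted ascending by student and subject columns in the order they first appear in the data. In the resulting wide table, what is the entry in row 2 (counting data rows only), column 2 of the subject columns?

749

With rows sorted ascending by student, row 2 is student=stu22. subject columns in first-appearance order: physics, history, chem, art; column 2 is history.
Long rows with student=stu22, subject=history: max(680, 749) = 749.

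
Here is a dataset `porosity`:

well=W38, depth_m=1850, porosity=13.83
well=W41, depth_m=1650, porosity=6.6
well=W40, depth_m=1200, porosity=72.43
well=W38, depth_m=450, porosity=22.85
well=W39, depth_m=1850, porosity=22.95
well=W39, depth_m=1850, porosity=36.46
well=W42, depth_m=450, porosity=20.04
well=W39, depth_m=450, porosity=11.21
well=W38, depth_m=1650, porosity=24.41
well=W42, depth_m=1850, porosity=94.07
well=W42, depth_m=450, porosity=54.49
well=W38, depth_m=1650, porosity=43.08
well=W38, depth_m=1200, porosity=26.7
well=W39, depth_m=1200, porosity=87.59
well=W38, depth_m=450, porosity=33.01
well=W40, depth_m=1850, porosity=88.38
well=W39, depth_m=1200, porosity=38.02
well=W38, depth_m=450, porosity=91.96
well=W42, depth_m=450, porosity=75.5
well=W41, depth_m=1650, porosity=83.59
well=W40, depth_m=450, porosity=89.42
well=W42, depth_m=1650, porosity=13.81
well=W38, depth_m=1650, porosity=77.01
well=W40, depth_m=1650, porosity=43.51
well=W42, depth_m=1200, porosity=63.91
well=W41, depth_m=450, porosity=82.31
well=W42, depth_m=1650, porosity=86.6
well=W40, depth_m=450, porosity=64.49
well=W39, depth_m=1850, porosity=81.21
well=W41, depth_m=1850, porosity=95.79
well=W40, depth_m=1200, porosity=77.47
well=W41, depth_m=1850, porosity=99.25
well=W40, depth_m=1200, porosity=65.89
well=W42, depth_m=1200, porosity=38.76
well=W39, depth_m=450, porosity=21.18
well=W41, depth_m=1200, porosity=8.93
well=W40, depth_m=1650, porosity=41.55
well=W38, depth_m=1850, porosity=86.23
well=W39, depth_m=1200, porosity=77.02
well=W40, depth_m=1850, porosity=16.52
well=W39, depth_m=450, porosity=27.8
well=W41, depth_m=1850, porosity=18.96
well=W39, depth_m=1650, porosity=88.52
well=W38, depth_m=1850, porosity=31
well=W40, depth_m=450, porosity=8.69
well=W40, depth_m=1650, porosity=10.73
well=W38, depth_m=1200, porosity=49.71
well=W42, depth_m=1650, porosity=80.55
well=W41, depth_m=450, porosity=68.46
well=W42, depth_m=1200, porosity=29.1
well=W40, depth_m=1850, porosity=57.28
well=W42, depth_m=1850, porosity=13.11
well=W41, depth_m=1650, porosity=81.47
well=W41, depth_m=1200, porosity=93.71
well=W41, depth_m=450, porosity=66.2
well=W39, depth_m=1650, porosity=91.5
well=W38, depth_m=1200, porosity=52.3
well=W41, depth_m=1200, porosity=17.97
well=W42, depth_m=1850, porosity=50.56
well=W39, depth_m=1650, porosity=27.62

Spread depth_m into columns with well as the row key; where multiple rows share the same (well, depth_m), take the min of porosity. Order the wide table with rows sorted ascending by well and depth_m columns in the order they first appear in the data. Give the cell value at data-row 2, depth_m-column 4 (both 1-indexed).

11.21

With rows sorted ascending by well, row 2 is well=W39. depth_m columns in first-appearance order: 1850, 1650, 1200, 450; column 4 is 450.
Long rows with well=W39, depth_m=450: min(11.21, 21.18, 27.8) = 11.21.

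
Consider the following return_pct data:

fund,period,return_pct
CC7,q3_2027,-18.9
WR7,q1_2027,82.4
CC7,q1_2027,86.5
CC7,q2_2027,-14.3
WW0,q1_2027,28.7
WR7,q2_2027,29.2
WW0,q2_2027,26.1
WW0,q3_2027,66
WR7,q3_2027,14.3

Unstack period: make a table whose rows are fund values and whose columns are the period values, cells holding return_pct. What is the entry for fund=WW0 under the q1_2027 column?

Wide layout: rows indexed by fund, columns are the 3 distinct period values (q3_2027, q1_2027, q2_2027).
Cell (fund=WW0, period=q1_2027) draws from the long row where fund=WW0 and period=q1_2027, which has return_pct=28.7.

28.7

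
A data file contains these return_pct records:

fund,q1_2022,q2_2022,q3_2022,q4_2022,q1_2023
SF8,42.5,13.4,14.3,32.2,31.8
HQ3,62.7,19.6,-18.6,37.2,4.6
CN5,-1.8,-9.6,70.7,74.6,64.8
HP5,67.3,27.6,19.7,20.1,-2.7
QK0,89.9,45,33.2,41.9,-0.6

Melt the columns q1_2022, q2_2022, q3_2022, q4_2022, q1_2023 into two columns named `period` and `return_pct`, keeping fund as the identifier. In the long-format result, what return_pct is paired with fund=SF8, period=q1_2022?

Unpivoting turns each (fund, wide-column) pair into one long row.
The wide cell at row SF8, column q1_2022 holds 42.5, so the long row (SF8, q1_2022) has return_pct=42.5.

42.5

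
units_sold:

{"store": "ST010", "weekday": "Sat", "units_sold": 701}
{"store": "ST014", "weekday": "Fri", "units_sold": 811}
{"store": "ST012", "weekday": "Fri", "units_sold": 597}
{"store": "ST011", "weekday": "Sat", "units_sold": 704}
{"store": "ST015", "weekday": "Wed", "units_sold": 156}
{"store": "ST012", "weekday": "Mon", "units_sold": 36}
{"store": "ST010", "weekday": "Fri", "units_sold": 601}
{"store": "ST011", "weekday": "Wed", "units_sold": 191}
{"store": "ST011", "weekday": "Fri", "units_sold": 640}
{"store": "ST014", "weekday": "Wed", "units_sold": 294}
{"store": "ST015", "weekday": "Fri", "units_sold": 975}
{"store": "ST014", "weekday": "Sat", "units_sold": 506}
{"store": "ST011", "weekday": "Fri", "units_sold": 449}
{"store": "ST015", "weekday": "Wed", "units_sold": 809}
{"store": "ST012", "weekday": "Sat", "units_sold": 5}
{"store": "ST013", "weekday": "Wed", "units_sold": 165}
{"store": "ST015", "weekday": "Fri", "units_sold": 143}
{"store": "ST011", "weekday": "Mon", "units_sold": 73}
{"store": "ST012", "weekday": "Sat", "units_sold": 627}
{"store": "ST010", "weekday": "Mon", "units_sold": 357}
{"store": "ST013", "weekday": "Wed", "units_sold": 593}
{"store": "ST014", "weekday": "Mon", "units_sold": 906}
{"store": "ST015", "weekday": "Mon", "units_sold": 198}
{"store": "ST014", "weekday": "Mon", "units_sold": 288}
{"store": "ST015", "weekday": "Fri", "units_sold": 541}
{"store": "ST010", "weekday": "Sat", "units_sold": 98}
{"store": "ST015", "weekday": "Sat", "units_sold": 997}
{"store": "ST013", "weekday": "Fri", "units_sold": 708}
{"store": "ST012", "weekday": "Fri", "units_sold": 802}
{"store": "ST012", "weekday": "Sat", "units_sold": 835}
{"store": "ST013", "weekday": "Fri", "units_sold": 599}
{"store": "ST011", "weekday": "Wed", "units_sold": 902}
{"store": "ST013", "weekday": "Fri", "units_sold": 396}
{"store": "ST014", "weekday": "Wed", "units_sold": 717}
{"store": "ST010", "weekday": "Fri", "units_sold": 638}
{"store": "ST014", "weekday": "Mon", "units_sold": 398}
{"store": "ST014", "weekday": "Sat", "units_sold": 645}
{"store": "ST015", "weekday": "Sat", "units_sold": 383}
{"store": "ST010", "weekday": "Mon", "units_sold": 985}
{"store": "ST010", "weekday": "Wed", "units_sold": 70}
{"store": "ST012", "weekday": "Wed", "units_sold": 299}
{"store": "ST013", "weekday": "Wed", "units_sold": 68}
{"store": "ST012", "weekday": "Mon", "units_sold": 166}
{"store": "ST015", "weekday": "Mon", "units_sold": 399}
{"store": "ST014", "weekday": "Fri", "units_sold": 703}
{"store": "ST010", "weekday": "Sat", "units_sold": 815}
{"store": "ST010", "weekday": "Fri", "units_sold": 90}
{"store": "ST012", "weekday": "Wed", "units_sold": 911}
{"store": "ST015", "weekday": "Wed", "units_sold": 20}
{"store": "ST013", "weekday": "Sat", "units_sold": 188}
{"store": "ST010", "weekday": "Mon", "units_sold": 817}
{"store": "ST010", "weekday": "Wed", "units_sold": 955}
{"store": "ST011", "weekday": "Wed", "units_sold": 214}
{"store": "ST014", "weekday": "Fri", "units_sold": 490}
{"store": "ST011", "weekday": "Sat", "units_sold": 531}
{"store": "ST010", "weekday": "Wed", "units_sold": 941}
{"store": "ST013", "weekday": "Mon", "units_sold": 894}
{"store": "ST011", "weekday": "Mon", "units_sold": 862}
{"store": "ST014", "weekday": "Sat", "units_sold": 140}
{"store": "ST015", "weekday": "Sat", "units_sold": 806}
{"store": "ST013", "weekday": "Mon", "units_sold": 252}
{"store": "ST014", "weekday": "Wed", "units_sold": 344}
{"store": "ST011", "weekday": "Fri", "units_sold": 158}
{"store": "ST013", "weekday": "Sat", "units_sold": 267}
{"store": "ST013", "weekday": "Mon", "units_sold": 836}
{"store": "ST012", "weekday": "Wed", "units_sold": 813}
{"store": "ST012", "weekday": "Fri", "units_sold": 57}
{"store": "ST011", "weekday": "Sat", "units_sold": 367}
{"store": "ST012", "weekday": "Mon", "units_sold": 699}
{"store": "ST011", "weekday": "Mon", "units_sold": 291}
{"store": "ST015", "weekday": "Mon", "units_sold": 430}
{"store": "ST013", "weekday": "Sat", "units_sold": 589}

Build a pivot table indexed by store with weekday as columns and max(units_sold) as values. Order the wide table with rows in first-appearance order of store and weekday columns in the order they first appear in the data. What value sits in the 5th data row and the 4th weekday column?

With rows in first-appearance order of store, row 5 is store=ST015. weekday columns in first-appearance order: Sat, Fri, Wed, Mon; column 4 is Mon.
Long rows with store=ST015, weekday=Mon: max(198, 399, 430) = 430.

430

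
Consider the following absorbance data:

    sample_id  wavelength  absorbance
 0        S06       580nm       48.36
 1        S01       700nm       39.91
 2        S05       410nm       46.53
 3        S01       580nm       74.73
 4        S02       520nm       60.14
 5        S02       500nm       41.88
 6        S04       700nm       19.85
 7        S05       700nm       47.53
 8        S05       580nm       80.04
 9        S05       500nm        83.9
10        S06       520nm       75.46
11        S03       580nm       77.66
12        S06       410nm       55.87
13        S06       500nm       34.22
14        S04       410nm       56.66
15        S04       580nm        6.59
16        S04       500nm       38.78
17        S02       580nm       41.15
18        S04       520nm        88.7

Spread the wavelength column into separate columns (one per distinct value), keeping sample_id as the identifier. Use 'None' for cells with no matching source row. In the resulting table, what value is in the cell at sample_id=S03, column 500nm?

No long-format row has sample_id=S03 and wavelength=500nm, so the cell is None.

None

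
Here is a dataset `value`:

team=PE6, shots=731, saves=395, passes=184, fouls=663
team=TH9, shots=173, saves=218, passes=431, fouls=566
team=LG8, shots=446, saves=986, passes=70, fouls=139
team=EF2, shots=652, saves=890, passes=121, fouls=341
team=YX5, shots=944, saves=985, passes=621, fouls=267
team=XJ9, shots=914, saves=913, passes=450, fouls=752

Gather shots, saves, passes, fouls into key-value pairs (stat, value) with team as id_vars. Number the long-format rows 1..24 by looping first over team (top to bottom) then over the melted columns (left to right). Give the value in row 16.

341

24 rows total (6 × 4). Row 16: index ⌊(16-1)/4⌋ = 3 into team → EF2; (16-1) mod 4 = 3 into the melted columns → fouls.
So row 16 is (EF2, fouls, 341); value = 341.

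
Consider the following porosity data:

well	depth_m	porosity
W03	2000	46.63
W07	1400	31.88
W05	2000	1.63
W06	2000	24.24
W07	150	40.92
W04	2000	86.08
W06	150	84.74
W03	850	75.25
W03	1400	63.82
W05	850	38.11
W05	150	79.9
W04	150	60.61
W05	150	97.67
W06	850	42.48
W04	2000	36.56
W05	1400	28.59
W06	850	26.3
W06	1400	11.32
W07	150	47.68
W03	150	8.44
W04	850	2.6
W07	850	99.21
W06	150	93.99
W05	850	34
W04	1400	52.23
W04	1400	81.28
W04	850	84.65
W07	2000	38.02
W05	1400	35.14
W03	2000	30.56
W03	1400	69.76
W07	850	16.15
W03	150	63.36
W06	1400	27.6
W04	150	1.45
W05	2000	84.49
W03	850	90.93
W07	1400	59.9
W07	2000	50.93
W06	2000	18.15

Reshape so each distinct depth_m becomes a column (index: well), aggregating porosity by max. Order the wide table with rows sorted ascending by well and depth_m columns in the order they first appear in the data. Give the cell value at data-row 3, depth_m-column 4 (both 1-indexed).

With rows sorted ascending by well, row 3 is well=W05. depth_m columns in first-appearance order: 2000, 1400, 150, 850; column 4 is 850.
Long rows with well=W05, depth_m=850: max(38.11, 34) = 38.11.

38.11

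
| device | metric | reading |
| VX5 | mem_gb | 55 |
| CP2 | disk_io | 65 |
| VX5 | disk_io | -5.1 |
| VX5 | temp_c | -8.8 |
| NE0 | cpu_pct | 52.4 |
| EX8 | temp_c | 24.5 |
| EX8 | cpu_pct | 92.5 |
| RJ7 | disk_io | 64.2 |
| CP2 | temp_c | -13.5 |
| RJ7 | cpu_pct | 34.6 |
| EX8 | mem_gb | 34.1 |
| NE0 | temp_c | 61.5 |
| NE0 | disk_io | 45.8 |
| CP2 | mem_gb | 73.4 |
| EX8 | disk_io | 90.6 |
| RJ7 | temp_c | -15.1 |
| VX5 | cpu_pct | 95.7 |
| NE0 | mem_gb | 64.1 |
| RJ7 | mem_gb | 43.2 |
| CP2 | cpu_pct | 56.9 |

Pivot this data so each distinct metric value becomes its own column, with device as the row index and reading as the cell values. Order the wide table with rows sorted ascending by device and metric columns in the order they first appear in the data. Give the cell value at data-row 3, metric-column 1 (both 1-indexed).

With rows sorted ascending by device, row 3 is device=NE0. metric columns in first-appearance order: mem_gb, disk_io, temp_c, cpu_pct; column 1 is mem_gb.
Long rows with device=NE0, metric=mem_gb: reading = 64.1.

64.1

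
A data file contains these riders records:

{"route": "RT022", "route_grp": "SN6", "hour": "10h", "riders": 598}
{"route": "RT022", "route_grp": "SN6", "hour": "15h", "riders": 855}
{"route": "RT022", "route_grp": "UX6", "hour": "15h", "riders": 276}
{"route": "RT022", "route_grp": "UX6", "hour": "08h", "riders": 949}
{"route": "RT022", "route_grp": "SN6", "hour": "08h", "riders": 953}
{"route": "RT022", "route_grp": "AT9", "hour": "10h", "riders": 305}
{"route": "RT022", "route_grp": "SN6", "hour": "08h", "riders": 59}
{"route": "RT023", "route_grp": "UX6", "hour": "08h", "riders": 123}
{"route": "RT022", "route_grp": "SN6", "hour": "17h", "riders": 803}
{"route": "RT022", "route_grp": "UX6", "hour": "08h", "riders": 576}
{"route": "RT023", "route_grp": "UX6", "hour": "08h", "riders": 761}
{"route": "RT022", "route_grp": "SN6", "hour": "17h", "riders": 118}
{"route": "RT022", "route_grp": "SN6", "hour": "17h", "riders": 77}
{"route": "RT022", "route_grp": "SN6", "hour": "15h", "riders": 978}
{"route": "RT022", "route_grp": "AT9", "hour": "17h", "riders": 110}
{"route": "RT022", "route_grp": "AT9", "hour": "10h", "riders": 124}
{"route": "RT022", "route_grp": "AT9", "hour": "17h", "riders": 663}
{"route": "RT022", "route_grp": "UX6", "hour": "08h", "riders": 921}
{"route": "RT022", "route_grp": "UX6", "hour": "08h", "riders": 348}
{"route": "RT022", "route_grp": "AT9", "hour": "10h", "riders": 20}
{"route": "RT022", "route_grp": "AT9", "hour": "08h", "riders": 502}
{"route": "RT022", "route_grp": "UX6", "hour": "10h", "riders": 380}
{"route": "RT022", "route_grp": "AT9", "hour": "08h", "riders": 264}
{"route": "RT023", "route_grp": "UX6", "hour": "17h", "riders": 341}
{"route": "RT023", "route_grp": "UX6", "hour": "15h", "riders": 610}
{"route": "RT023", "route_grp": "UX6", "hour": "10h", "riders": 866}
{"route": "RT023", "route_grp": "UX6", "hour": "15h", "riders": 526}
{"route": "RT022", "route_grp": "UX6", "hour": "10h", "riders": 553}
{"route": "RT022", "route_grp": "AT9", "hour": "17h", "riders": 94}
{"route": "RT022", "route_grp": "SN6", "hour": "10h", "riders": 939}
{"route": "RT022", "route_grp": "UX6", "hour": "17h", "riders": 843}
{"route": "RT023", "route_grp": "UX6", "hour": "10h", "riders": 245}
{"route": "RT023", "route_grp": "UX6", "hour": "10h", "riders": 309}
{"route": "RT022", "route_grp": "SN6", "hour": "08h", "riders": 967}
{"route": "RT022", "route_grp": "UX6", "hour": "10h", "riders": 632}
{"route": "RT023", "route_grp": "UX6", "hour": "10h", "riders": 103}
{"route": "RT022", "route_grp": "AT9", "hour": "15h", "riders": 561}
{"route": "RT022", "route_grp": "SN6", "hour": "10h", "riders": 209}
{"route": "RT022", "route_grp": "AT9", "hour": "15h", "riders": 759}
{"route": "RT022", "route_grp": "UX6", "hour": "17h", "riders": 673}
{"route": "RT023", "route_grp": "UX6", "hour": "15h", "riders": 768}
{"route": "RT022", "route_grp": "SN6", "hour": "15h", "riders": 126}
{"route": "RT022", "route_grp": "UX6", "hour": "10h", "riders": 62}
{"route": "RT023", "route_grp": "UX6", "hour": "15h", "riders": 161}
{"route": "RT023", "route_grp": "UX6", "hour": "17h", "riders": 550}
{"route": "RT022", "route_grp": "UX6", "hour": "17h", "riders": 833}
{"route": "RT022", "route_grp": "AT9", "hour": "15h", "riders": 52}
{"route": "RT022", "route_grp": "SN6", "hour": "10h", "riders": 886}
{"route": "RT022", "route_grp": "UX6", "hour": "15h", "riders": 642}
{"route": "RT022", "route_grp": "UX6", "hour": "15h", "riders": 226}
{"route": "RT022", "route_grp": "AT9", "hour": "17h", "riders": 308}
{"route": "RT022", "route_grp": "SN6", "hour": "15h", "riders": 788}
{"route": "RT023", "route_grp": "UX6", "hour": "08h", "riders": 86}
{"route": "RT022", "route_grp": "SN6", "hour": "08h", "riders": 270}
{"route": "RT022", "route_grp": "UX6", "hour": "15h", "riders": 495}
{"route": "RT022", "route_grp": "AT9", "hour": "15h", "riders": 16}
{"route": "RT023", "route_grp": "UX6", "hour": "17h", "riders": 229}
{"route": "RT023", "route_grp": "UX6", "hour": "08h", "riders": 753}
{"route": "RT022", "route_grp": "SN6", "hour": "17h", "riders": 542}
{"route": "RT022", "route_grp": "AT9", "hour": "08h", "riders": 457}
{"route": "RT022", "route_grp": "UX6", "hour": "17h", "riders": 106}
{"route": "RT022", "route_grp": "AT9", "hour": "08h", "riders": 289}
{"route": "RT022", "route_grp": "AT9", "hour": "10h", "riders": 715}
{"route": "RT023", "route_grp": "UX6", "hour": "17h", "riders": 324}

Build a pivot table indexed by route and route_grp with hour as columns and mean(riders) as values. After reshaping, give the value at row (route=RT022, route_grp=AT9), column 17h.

293.75

Rows with route=RT022, route_grp=AT9 and hour=17h: riders values are 110, 663, 94, 308.
(110 + 663 + 94 + 308) / 4 = 293.75.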